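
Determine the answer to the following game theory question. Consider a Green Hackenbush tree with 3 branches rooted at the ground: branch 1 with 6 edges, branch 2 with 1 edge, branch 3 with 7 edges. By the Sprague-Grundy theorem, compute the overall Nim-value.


The tree has 3 branches from the ground vertex.
In Green Hackenbush, the Nim-value of a simple path of length k is k.
Branch 1: length 6, Nim-value = 6
Branch 2: length 1, Nim-value = 1
Branch 3: length 7, Nim-value = 7
Total Nim-value = XOR of all branch values:
0 XOR 6 = 6
6 XOR 1 = 7
7 XOR 7 = 0
Nim-value of the tree = 0

0


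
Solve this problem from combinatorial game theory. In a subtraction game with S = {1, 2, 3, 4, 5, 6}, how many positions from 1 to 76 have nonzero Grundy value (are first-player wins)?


Subtraction set S = {1, 2, 3, 4, 5, 6}, so G(n) = n mod 7.
G(n) = 0 when n is a multiple of 7.
Multiples of 7 in [1, 76]: 10
N-positions (nonzero Grundy) = 76 - 10 = 66

66


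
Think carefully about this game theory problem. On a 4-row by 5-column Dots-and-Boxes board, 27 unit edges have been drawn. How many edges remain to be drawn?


Grid: 4 x 5 boxes, i.e. 5 rows and 6 columns of dots.
Horizontal edges: (rows + 1) * cols = 5 * 5 = 25
Vertical edges: rows * (cols + 1) = 4 * 6 = 24
Total edges: 25 + 24 = 49
Edges drawn: 27
Remaining: 49 - 27 = 22

22


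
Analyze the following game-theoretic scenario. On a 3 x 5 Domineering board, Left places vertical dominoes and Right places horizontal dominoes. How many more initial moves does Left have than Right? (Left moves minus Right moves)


Board is 3 x 5 (rows x cols).
Left (vertical) placements: (rows-1) * cols = 2 * 5 = 10
Right (horizontal) placements: rows * (cols-1) = 3 * 4 = 12
Advantage = Left - Right = 10 - 12 = -2

-2


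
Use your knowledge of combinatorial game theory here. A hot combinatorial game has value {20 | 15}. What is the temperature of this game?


The game is {20 | 15}, a switch {a | b} with numbers a > b.
Cooling {a | b} by t gives {a - t | b + t}, which stops being hot when a - t = b + t, i.e. at t = (a - b)/2. So the temperature of a switch is (a - b)/2.
Temperature = (Left option - Right option) / 2
= (20 - (15)) / 2
= 5 / 2
= 5/2

5/2


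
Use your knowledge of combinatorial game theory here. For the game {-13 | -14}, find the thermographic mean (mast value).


Game = {-13 | -14}, a switch {a | b} with numbers a > b.
Its thermograph has left wall a - t and right wall b + t, which meet at t = (a - b)/2, where both equal (a + b)/2. So the mast (mean value) is at (a + b)/2.
Mean = (-13 + (-14))/2 = -27/2 = -27/2

-27/2


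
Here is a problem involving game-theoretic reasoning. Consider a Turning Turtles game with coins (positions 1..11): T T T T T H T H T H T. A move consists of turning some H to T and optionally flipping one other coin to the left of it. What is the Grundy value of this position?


Coins: T T T T T H T H T H T
Key fact: a single head at position k behaves exactly like a Nim heap of size k (turning it to T and optionally flipping a coin at j < k corresponds to moving the heap from k to j, or to 0), and heads combine as a disjunctive sum (two heads at the same place would cancel, matching j XOR j = 0). So the Nim-value is the XOR of the 1-indexed positions of the heads.
Face-up positions (1-indexed): [6, 8, 10]
XOR 0 with 6: 0 XOR 6 = 6
XOR 6 with 8: 6 XOR 8 = 14
XOR 14 with 10: 14 XOR 10 = 4
Nim-value = 4

4


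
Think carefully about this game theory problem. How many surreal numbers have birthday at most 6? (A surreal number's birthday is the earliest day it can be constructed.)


Day 0: {|} = 0 is born. Count = 1.
Day n: the number of surreal numbers born by day n is 2^(n+1) - 1.
By day 0: 2^1 - 1 = 1
By day 1: 2^2 - 1 = 3
By day 2: 2^3 - 1 = 7
By day 3: 2^4 - 1 = 15
By day 4: 2^5 - 1 = 31
By day 5: 2^6 - 1 = 63
By day 6: 2^7 - 1 = 127
By day 6: 127 surreal numbers.

127


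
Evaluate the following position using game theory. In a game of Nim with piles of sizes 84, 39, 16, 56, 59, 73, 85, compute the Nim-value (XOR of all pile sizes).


We need the XOR (exclusive or) of all pile sizes.
After XOR-ing pile 1 (size 84): 0 XOR 84 = 84
After XOR-ing pile 2 (size 39): 84 XOR 39 = 115
After XOR-ing pile 3 (size 16): 115 XOR 16 = 99
After XOR-ing pile 4 (size 56): 99 XOR 56 = 91
After XOR-ing pile 5 (size 59): 91 XOR 59 = 96
After XOR-ing pile 6 (size 73): 96 XOR 73 = 41
After XOR-ing pile 7 (size 85): 41 XOR 85 = 124
The Nim-value of this position is 124.

124


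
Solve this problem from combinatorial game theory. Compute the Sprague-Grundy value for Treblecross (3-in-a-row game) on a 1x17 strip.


Treblecross: place X on empty cells; 3-in-a-row wins.
Playing within two cells of an existing X lets the opponent win at once, so sensible play treats the cells i-2..i+2 around each X as dead. The player left with no safe cell loses, so this is a normal-play take-away game on strips of safe cells.
Placing X at cell i (0-indexed) of a strip of k safe cells leaves independent strips of sizes max(0, i-2) and max(0, k-i-3). Hence G(k) = mex{ G(max(0,i-2)) XOR G(max(0,k-i-3)) : 0 <= i < k }, with G(0) = 0.
G(1): splits (0,0):0^0=0 -> mex({0}) = 1
G(2): splits (0,0):0^0=0 -> mex({0}) = 1
G(3): splits (0,0):0^0=0 -> mex({0}) = 1
G(4): splits (0,1):0^1=1 (0,0):0^0=0 -> mex({0, 1}) = 2
G(5): splits (0,2):0^1=1 (0,1):0^1=1 (0,0):0^0=0 -> mex({0, 1}) = 2
G(6) = mex({1}) = 0
G(7) = mex({0, 1, 2}) = 3
G(8) = mex({0, 1, 2}) = 3
G(9) = mex({0, 2}) = 1
G(10) = mex({0, 2, 3}) = 1
G(11) = mex({0, 3}) = 1
G(12) = mex({1, 3}) = 0
G(13) = mex({0, 1, 2, 3}) = 4
G(14) = mex({0, 1, 2}) = 3
G(15) = mex({0, 1, 2}) = 3
G(16) = mex({0, 1, 2, 4}) = 3
G(17) = mex({0, 1, 3, 4}) = 2
Therefore G(17) = 2.

2


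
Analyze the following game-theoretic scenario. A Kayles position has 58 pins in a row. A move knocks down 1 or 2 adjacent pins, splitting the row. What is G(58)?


Kayles: a move removes 1 or 2 adjacent pins from a contiguous row.
Removing pins from a row of k leaves two independent rows (a, b) with a + b = k - 1 (one pin) or a + b = k - 2 (two pins); an end removal gives a = 0.
By Sprague-Grundy, G(k) = mex{ G(a) XOR G(b) } over all these splits. G(0) = 0.
G(1): splits (0,0):0^0=0 -> mex({0}) = 1
G(2): splits (0,1):0^1=1 (0,0):0^0=0 -> mex({0, 1}) = 2
G(3): splits (0,2):0^2=2 (1,1):1^1=0 (0,1):0^1=1 -> mex({0, 1, 2}) = 3
G(4): splits (0,3):0^3=3 (1,2):1^2=3 (0,2):0^2=2 (1,1):1^1=0 -> mex({0, 2, 3}) = 1
G(5): splits (0,4):0^1=1 (1,3):1^3=2 (2,2):2^2=0 (0,3):0^3=3 (1,2):1^2=3 -> mex({0, 1, 2, 3}) = 4
G(6) = mex({0, 1, 2, 4}) = 3
G(7) = mex({0, 1, 3, 4, 5}) = 2
G(8) = mex({0, 2, 3, 5, 6}) = 1
G(9) = mex({0, 1, 2, 3, 6, 7}) = 4
G(10) = mex({0, 1, 3, 4, 5, 7}) = 2
G(11) = mex({0, 1, 2, 3, 4, 5}) = 6
G(12) = mex({0, 1, 2, 3, 5, 6, 7}) = 4
G(13) = mex({0, 2, 3, 4, 6, 7}) = 1
G(14) = mex({0, 1, 4, 5, 6, 7}) = 2
G(15) = mex({0, 1, 2, 3, 4, 5, 6}) = 7
G(16) = mex({0, 2, 3, 5, 6, 7}) = 1
G(17) = mex({0, 1, 2, 3, 5, 6, 7}) = 4
G(18) = mex({0, 1, 2, 4, 5, 6}) = 3
G(19) = mex({0, 1, 3, 4, 5, 7}) = 2
G(20) = mex({0, 2, 3, 4, 5, 6, 7}) = 1
G(21) = mex({0, 1, 2, 3, 5, 6, 7}) = 4
G(22) = mex({0, 1, 2, 3, 4, 5, 7}) = 6
G(23) = mex({0, 1, 2, 3, 4, 5, 6}) = 7
G(24) = mex({0, 1, 2, 3, 5, 6, 7}) = 4
G(25) = mex({0, 2, 3, 4, 6, 7}) = 1
G(26) = mex({0, 1, 3, 4, 5, 6, 7}) = 2
G(27) = mex({0, 1, 2, 3, 4, 5, 6, 7}) = 8
G(28) = mex({0, 1, 2, 3, 4, 6, 7, 8}) = 5
G(29) = mex({0, 1, 2, 3, 5, 6, 7, 8, 9}) = 4
G(30) = mex({0, 1, 2, 3, 4, 5, 6, 9, 10}) = 7
G(31) = mex({0, 1, 3, 4, 5, 7, 10, 11}) = 2
G(32) = mex({0, 2, 3, 4, 5, 6, 7, 9, 11}) = 1
G(33) = mex({0, 1, 2, 3, 4, 5, 6, 7, 9, 12}) = 8
G(34) = mex({0, 1, 2, 3, 4, 5, 7, 8, 11, 12}) = 6
G(35) = mex({0, 1, 2, 3, 4, 5, 6, 8, 9, 10, 11}) = 7
G(36) = mex({0, 1, 2, 3, 5, 6, 7, 9, 10}) = 4
G(37) = mex({0, 2, 3, 4, 6, 7, 9, 10, 11, 12}) = 1
G(38) = mex({0, 1, 3, 4, 5, 6, 7, 9, 10, 11, 12}) = 2
G(39) = mex({0, 1, 2, 4, 5, 6, 7, 9, 10, 12, 14}) = 3
G(40) = mex({0, 2, 3, 4, 6, 7, 11, 12, 14}) = 1
G(41) = mex({0, 1, 2, 3, 5, 6, 7, 9, 10, 11, 12}) = 4
G(42) = mex({0, 1, 2, 3, 4, 5, 6, 9, 10}) = 7
G(43) = mex({0, 1, 3, 4, 5, 7, 9, 10, 12, 15}) = 2
G(44) = mex({0, 2, 3, 4, 5, 6, 7, 9, 10, 12, 15}) = 1
G(45) = mex({0, 1, 2, 3, 4, 5, 6, 7, 9, 10, 12, 14}) = 8
G(46) = mex({0, 1, 3, 4, 5, 7, 8, 11, 12, 14}) = 2
G(47) = mex({0, 1, 2, 3, 4, 5, 6, 8, 9, 10, 11, 12}) = 7
G(48) = mex({0, 1, 2, 3, 5, 6, 7, 9, 10}) = 4
G(49) = mex({0, 2, 3, 4, 6, 7, 9, 10, 11, 12, 15}) = 1
G(50) = mex({0, 1, 4, 5, 6, 7, 9, 11, 12, 14, 15}) = 2
G(51) = mex({0, 1, 2, 3, 4, 5, 6, 7, 9, 12, 14, 15}) = 8
G(52) = mex({0, 2, 3, 4, 5, 6, 7, 8, 11, 12, 15}) = 1
G(53) = mex({0, 1, 2, 3, 5, 6, 7, 8, 9, 10, 11, 12}) = 4
G(54) = mex({0, 1, 2, 3, 4, 5, 6, 9, 10}) = 7
G(55) = mex({0, 1, 3, 4, 5, 7, 9, 10, 11, 12}) = 2
G(56) = mex({0, 2, 3, 4, 5, 6, 7, 9, 10, 11, 12, 13, 14}) = 1
G(57) = mex({0, 1, 2, 3, 5, 6, 7, 9, 10, 12, 13, 14, 15}) = 4
G(58) = mex({0, 1, 3, 4, 5, 7, 11, 12, 14, 15}) = 2
Therefore G(58) = 2.

2


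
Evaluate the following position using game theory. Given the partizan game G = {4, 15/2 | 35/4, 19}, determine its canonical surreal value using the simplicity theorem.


Left options: {4, 15/2}, max = 15/2
Right options: {35/4, 19}, min = 35/4
All options are numbers and max(Left) < min(Right), so by the simplicity theorem the value is the simplest (earliest-born) number strictly between 15/2 and 35/4.
The only integer strictly between 15/2 and 35/4 is 8.
No non-integer in the interval can be simpler: if x is a non-integer in the interval, then floor(x) or ceil(x) also lies in the interval (the interval contains an integer), and both are proper prefixes of x's sign expansion, i.e. born earlier. So the game value is 8.
Game value = 8

8


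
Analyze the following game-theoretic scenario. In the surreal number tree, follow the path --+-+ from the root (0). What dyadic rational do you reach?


Sign expansion: --+-+
Rule: track bounds (lo, hi), initially (-inf, +inf). On '+', the current value becomes lo and we move to the simplest number in (value, hi): value + 1 if hi = +inf, otherwise the midpoint (value + hi)/2. On '-', the current value becomes hi and we move to value - 1 if lo = -inf, otherwise the midpoint (lo + value)/2.
Start at 0.
Step 1: sign = -, move left. Bounds: (-inf, 0). Value = -1
Step 2: sign = -, move left. Bounds: (-inf, -1). Value = -2
Step 3: sign = +, move right. Bounds: (-2, -1). Value = -3/2
Step 4: sign = -, move left. Bounds: (-2, -3/2). Value = -7/4
Step 5: sign = +, move right. Bounds: (-7/4, -3/2). Value = -13/8
The surreal number with sign expansion --+-+ is -13/8.

-13/8


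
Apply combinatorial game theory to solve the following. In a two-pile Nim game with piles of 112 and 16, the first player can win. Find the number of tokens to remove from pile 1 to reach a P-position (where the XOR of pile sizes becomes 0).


Piles: 112 and 16
Current XOR: 112 XOR 16 = 96 (non-zero, so this is an N-position).
To make the XOR zero, we need to find a move that balances the piles.
For pile 1 (size 112): target = 112 XOR 96 = 16
We reduce pile 1 from 112 to 16.
Tokens removed: 112 - 16 = 96
Verification: 16 XOR 16 = 0

96


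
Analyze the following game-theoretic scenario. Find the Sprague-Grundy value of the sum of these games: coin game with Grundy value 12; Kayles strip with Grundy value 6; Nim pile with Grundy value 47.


By the Sprague-Grundy theorem, the Grundy value of a sum of games is the XOR of individual Grundy values.
coin game: Grundy value = 12. Running XOR: 0 XOR 12 = 12
Kayles strip: Grundy value = 6. Running XOR: 12 XOR 6 = 10
Nim pile: Grundy value = 47. Running XOR: 10 XOR 47 = 37
The combined Grundy value is 37.

37


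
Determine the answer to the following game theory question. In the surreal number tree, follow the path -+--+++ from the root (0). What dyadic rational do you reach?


Sign expansion: -+--+++
Rule: track bounds (lo, hi), initially (-inf, +inf). On '+', the current value becomes lo and we move to the simplest number in (value, hi): value + 1 if hi = +inf, otherwise the midpoint (value + hi)/2. On '-', the current value becomes hi and we move to value - 1 if lo = -inf, otherwise the midpoint (lo + value)/2.
Start at 0.
Step 1: sign = -, move left. Bounds: (-inf, 0). Value = -1
Step 2: sign = +, move right. Bounds: (-1, 0). Value = -1/2
Step 3: sign = -, move left. Bounds: (-1, -1/2). Value = -3/4
Step 4: sign = -, move left. Bounds: (-1, -3/4). Value = -7/8
Step 5: sign = +, move right. Bounds: (-7/8, -3/4). Value = -13/16
Step 6: sign = +, move right. Bounds: (-13/16, -3/4). Value = -25/32
Step 7: sign = +, move right. Bounds: (-25/32, -3/4). Value = -49/64
The surreal number with sign expansion -+--+++ is -49/64.

-49/64


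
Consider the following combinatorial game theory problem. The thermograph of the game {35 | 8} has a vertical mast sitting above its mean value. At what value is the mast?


Game = {35 | 8}, a switch {a | b} with numbers a > b.
Its thermograph has left wall a - t and right wall b + t, which meet at t = (a - b)/2, where both equal (a + b)/2. So the mast (mean value) is at (a + b)/2.
Mean = (35 + (8))/2 = 43/2 = 43/2

43/2


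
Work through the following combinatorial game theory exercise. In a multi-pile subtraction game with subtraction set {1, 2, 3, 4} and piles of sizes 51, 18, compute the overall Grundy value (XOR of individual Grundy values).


Subtraction set: {1, 2, 3, 4}
For this subtraction set, G(n) = n mod 5 (period = max + 1 = 5).
Pile 1 (size 51): G(51) = 51 mod 5 = 1
Pile 2 (size 18): G(18) = 18 mod 5 = 3
Total Grundy value = XOR of all: 1 XOR 3 = 2

2


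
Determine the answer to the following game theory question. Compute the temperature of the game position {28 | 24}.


The game is {28 | 24}, a switch {a | b} with numbers a > b.
Cooling {a | b} by t gives {a - t | b + t}, which stops being hot when a - t = b + t, i.e. at t = (a - b)/2. So the temperature of a switch is (a - b)/2.
Temperature = (Left option - Right option) / 2
= (28 - (24)) / 2
= 4 / 2
= 2

2


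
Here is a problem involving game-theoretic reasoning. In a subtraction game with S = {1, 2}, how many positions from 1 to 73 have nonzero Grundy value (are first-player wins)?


Subtraction set S = {1, 2}, so G(n) = n mod 3.
G(n) = 0 when n is a multiple of 3.
Multiples of 3 in [1, 73]: 24
N-positions (nonzero Grundy) = 73 - 24 = 49

49


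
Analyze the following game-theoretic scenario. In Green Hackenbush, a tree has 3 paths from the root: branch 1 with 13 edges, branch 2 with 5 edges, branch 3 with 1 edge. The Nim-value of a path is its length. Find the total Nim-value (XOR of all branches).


The tree has 3 branches from the ground vertex.
In Green Hackenbush, the Nim-value of a simple path of length k is k.
Branch 1: length 13, Nim-value = 13
Branch 2: length 5, Nim-value = 5
Branch 3: length 1, Nim-value = 1
Total Nim-value = XOR of all branch values:
0 XOR 13 = 13
13 XOR 5 = 8
8 XOR 1 = 9
Nim-value of the tree = 9

9


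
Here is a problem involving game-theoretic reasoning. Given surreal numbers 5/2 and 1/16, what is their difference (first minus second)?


x = 5/2, y = 1/16
Converting to common denominator: 16
x = 40/16, y = 1/16
x - y = 5/2 - 1/16 = 39/16

39/16


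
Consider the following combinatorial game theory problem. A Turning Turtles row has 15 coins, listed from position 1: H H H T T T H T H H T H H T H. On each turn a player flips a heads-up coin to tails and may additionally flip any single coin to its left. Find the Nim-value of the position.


Coins: H H H T T T H T H H T H H T H
Key fact: a single head at position k behaves exactly like a Nim heap of size k (turning it to T and optionally flipping a coin at j < k corresponds to moving the heap from k to j, or to 0), and heads combine as a disjunctive sum (two heads at the same place would cancel, matching j XOR j = 0). So the Nim-value is the XOR of the 1-indexed positions of the heads.
Face-up positions (1-indexed): [1, 2, 3, 7, 9, 10, 12, 13, 15]
XOR 0 with 1: 0 XOR 1 = 1
XOR 1 with 2: 1 XOR 2 = 3
XOR 3 with 3: 3 XOR 3 = 0
XOR 0 with 7: 0 XOR 7 = 7
XOR 7 with 9: 7 XOR 9 = 14
XOR 14 with 10: 14 XOR 10 = 4
XOR 4 with 12: 4 XOR 12 = 8
XOR 8 with 13: 8 XOR 13 = 5
XOR 5 with 15: 5 XOR 15 = 10
Nim-value = 10

10


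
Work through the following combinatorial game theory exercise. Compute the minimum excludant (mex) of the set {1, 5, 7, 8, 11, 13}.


Set = {1, 5, 7, 8, 11, 13}
0 is NOT in the set. This is the mex.
mex = 0

0


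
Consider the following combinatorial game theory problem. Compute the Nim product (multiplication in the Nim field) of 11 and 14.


Nim multiplication is bilinear over XOR: (u XOR v) * w = (u*w) XOR (v*w).
So we split each operand into its bit components and XOR the pairwise Nim products.
11 = 1 + 2 + 8 (as XOR of powers of 2).
14 = 2 + 4 + 8 (as XOR of powers of 2).
Using the standard Nim-product table on single bits:
  2*2 = 3,   2*4 = 8,   2*8 = 12,
  4*4 = 6,   4*8 = 11,  8*8 = 13,
and  1*x = x (identity), k*l = l*k (commutative).
Pairwise Nim products:
  1 * 2 = 2
  1 * 4 = 4
  1 * 8 = 8
  2 * 2 = 3
  2 * 4 = 8
  2 * 8 = 12
  8 * 2 = 12
  8 * 4 = 11
  8 * 8 = 13
XOR them: 2 XOR 4 XOR 8 XOR 3 XOR 8 XOR 12 XOR 12 XOR 11 XOR 13 = 3.
Result: 11 * 14 = 3 (in Nim).

3


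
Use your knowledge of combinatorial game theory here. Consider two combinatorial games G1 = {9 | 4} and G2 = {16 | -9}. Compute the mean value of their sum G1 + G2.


G1 = {9 | 4}, G2 = {16 | -9}
Each is a switch {a | b} with numbers a > b; its mean value is (a + b)/2, and mean value is additive over game sums: m(G1 + G2) = m(G1) + m(G2).
Mean of G1 = (9 + (4))/2 = 13/2 = 13/2
Mean of G2 = (16 + (-9))/2 = 7/2 = 7/2
Mean of G1 + G2 = 13/2 + 7/2 = 10

10


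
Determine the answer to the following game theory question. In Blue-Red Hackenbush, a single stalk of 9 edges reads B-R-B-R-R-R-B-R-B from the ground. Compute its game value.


Edges (from ground): B-R-B-R-R-R-B-R-B
By Berlekamp's sign-expansion rule, a Blue-Red Hackenbush stalk has the value of the surreal number whose sign sequence is the edge sequence with B -> + and R -> -.
Sign sequence: +-+---+-+
Trace the sign expansion in the surreal number tree, starting from 0:
Edge 1: B (sign +) -> bounds (0, +inf), value = 1
Edge 2: R (sign -) -> bounds (0, 1), value = 1/2
Edge 3: B (sign +) -> bounds (1/2, 1), value = 3/4
Edge 4: R (sign -) -> bounds (1/2, 3/4), value = 5/8
Edge 5: R (sign -) -> bounds (1/2, 5/8), value = 9/16
Edge 6: R (sign -) -> bounds (1/2, 9/16), value = 17/32
Edge 7: B (sign +) -> bounds (17/32, 9/16), value = 35/64
Edge 8: R (sign -) -> bounds (17/32, 35/64), value = 69/128
Edge 9: B (sign +) -> bounds (69/128, 35/64), value = 139/256
Game value = 139/256

139/256


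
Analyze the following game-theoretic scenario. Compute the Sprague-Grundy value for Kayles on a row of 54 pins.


Kayles: a move removes 1 or 2 adjacent pins from a contiguous row.
Removing pins from a row of k leaves two independent rows (a, b) with a + b = k - 1 (one pin) or a + b = k - 2 (two pins); an end removal gives a = 0.
By Sprague-Grundy, G(k) = mex{ G(a) XOR G(b) } over all these splits. G(0) = 0.
G(1): splits (0,0):0^0=0 -> mex({0}) = 1
G(2): splits (0,1):0^1=1 (0,0):0^0=0 -> mex({0, 1}) = 2
G(3): splits (0,2):0^2=2 (1,1):1^1=0 (0,1):0^1=1 -> mex({0, 1, 2}) = 3
G(4): splits (0,3):0^3=3 (1,2):1^2=3 (0,2):0^2=2 (1,1):1^1=0 -> mex({0, 2, 3}) = 1
G(5): splits (0,4):0^1=1 (1,3):1^3=2 (2,2):2^2=0 (0,3):0^3=3 (1,2):1^2=3 -> mex({0, 1, 2, 3}) = 4
G(6) = mex({0, 1, 2, 4}) = 3
G(7) = mex({0, 1, 3, 4, 5}) = 2
G(8) = mex({0, 2, 3, 5, 6}) = 1
G(9) = mex({0, 1, 2, 3, 6, 7}) = 4
G(10) = mex({0, 1, 3, 4, 5, 7}) = 2
G(11) = mex({0, 1, 2, 3, 4, 5}) = 6
G(12) = mex({0, 1, 2, 3, 5, 6, 7}) = 4
G(13) = mex({0, 2, 3, 4, 6, 7}) = 1
G(14) = mex({0, 1, 4, 5, 6, 7}) = 2
G(15) = mex({0, 1, 2, 3, 4, 5, 6}) = 7
G(16) = mex({0, 2, 3, 5, 6, 7}) = 1
G(17) = mex({0, 1, 2, 3, 5, 6, 7}) = 4
G(18) = mex({0, 1, 2, 4, 5, 6}) = 3
G(19) = mex({0, 1, 3, 4, 5, 7}) = 2
G(20) = mex({0, 2, 3, 4, 5, 6, 7}) = 1
G(21) = mex({0, 1, 2, 3, 5, 6, 7}) = 4
G(22) = mex({0, 1, 2, 3, 4, 5, 7}) = 6
G(23) = mex({0, 1, 2, 3, 4, 5, 6}) = 7
G(24) = mex({0, 1, 2, 3, 5, 6, 7}) = 4
G(25) = mex({0, 2, 3, 4, 6, 7}) = 1
G(26) = mex({0, 1, 3, 4, 5, 6, 7}) = 2
G(27) = mex({0, 1, 2, 3, 4, 5, 6, 7}) = 8
G(28) = mex({0, 1, 2, 3, 4, 6, 7, 8}) = 5
G(29) = mex({0, 1, 2, 3, 5, 6, 7, 8, 9}) = 4
G(30) = mex({0, 1, 2, 3, 4, 5, 6, 9, 10}) = 7
G(31) = mex({0, 1, 3, 4, 5, 7, 10, 11}) = 2
G(32) = mex({0, 2, 3, 4, 5, 6, 7, 9, 11}) = 1
G(33) = mex({0, 1, 2, 3, 4, 5, 6, 7, 9, 12}) = 8
G(34) = mex({0, 1, 2, 3, 4, 5, 7, 8, 11, 12}) = 6
G(35) = mex({0, 1, 2, 3, 4, 5, 6, 8, 9, 10, 11}) = 7
G(36) = mex({0, 1, 2, 3, 5, 6, 7, 9, 10}) = 4
G(37) = mex({0, 2, 3, 4, 6, 7, 9, 10, 11, 12}) = 1
G(38) = mex({0, 1, 3, 4, 5, 6, 7, 9, 10, 11, 12}) = 2
G(39) = mex({0, 1, 2, 4, 5, 6, 7, 9, 10, 12, 14}) = 3
G(40) = mex({0, 2, 3, 4, 6, 7, 11, 12, 14}) = 1
G(41) = mex({0, 1, 2, 3, 5, 6, 7, 9, 10, 11, 12}) = 4
G(42) = mex({0, 1, 2, 3, 4, 5, 6, 9, 10}) = 7
G(43) = mex({0, 1, 3, 4, 5, 7, 9, 10, 12, 15}) = 2
G(44) = mex({0, 2, 3, 4, 5, 6, 7, 9, 10, 12, 15}) = 1
G(45) = mex({0, 1, 2, 3, 4, 5, 6, 7, 9, 10, 12, 14}) = 8
G(46) = mex({0, 1, 3, 4, 5, 7, 8, 11, 12, 14}) = 2
G(47) = mex({0, 1, 2, 3, 4, 5, 6, 8, 9, 10, 11, 12}) = 7
G(48) = mex({0, 1, 2, 3, 5, 6, 7, 9, 10}) = 4
G(49) = mex({0, 2, 3, 4, 6, 7, 9, 10, 11, 12, 15}) = 1
G(50) = mex({0, 1, 4, 5, 6, 7, 9, 11, 12, 14, 15}) = 2
G(51) = mex({0, 1, 2, 3, 4, 5, 6, 7, 9, 12, 14, 15}) = 8
G(52) = mex({0, 2, 3, 4, 5, 6, 7, 8, 11, 12, 15}) = 1
G(53) = mex({0, 1, 2, 3, 5, 6, 7, 8, 9, 10, 11, 12}) = 4
G(54) = mex({0, 1, 2, 3, 4, 5, 6, 9, 10}) = 7
Therefore G(54) = 7.

7


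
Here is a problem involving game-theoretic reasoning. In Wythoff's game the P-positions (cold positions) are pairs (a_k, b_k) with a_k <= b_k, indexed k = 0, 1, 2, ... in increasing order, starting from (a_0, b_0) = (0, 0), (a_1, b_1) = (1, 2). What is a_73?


By Wythoff's theorem, a_k = floor(k * phi) and b_k = floor(k * phi^2) = a_k + k, where phi = (1 + sqrt(5))/2 is the golden ratio.
phi = (1 + sqrt(5))/2 = 1.618034
k = 73
k * phi = 73 * 1.618034 = 118.116481
a_73 = floor(k * phi) = 118

118


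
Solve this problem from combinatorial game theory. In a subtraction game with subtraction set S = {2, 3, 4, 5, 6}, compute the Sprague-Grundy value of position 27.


The subtraction set is S = {2, 3, 4, 5, 6}.
G(k) = mex{ G(k - s) : s in S, s <= k }. We compute iteratively: G(0) = 0.
G(1) = mex({}) = 0
G(2) = mex({0}) = 1
G(3) = mex({0}) = 1
G(4) = mex({0, 1}) = 2
G(5) = mex({0, 1}) = 2
G(6) = mex({0, 1, 2}) = 3
G(7) = mex({0, 1, 2}) = 3
G(8) = mex({1, 2, 3}) = 0
G(9) = mex({1, 2, 3}) = 0
G(10) = mex({0, 2, 3}) = 1
G(11) = mex({0, 2, 3}) = 1
G(12) = mex({0, 1, 3}) = 2
G(13) = mex({0, 1, 3}) = 2
Observe that G(8)..G(13) = 0, 0, 1, 1, 2, 2 repeats G(0)..G(5) = 0, 0, 1, 1, 2, 2.
For k >= max(S) = 6, G(k) is determined by the previous 6 values G(k-6)..G(k-1); a window of 6 consecutive values has recurred shifted by 8, so by induction G(k + 8) = G(k) for all k >= 0: the sequence is periodic from the start with period 8.
One period: G(0..7) = 0, 0, 1, 1, 2, 2, 3, 3.
27 mod 8 = 3, so G(27) = G(3) = 1.

1


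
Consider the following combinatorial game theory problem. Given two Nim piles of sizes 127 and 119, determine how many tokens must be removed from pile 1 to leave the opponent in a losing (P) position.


Piles: 127 and 119
Current XOR: 127 XOR 119 = 8 (non-zero, so this is an N-position).
To make the XOR zero, we need to find a move that balances the piles.
For pile 1 (size 127): target = 127 XOR 8 = 119
We reduce pile 1 from 127 to 119.
Tokens removed: 127 - 119 = 8
Verification: 119 XOR 119 = 0

8


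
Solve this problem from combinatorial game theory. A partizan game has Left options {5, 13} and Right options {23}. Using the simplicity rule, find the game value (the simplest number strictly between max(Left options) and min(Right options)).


Left options: {5, 13}, max = 13
Right options: {23}, min = 23
All options are numbers and max(Left) < min(Right), so by the simplicity theorem the value is the simplest (earliest-born) number strictly between 13 and 23.
Integers 14 through 22 all lie strictly between 13 and 23.
Among integers, the simplest (lowest birthday = smallest |n|; 0 is born on day 0, +-n on day n) is 14.
No non-integer in the interval can be simpler: if x is a non-integer in the interval, then floor(x) or ceil(x) also lies in the interval (the interval contains an integer), and both are proper prefixes of x's sign expansion, i.e. born earlier. So the game value is 14.
Game value = 14

14


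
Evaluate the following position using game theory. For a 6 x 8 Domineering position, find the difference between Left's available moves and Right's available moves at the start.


Board is 6 x 8 (rows x cols).
Left (vertical) placements: (rows-1) * cols = 5 * 8 = 40
Right (horizontal) placements: rows * (cols-1) = 6 * 7 = 42
Advantage = Left - Right = 40 - 42 = -2

-2


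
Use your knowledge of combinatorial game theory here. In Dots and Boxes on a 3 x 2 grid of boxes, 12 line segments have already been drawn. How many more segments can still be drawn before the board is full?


Grid: 3 x 2 boxes, i.e. 4 rows and 3 columns of dots.
Horizontal edges: (rows + 1) * cols = 4 * 2 = 8
Vertical edges: rows * (cols + 1) = 3 * 3 = 9
Total edges: 8 + 9 = 17
Edges drawn: 12
Remaining: 17 - 12 = 5

5


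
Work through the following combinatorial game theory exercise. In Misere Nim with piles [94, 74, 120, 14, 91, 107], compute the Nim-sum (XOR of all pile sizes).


We need the XOR (exclusive or) of all pile sizes.
After XOR-ing pile 1 (size 94): 0 XOR 94 = 94
After XOR-ing pile 2 (size 74): 94 XOR 74 = 20
After XOR-ing pile 3 (size 120): 20 XOR 120 = 108
After XOR-ing pile 4 (size 14): 108 XOR 14 = 98
After XOR-ing pile 5 (size 91): 98 XOR 91 = 57
After XOR-ing pile 6 (size 107): 57 XOR 107 = 82
The Nim-value of this position is 82.

82


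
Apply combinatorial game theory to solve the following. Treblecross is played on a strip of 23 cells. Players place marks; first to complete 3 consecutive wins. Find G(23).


Treblecross: place X on empty cells; 3-in-a-row wins.
Playing within two cells of an existing X lets the opponent win at once, so sensible play treats the cells i-2..i+2 around each X as dead. The player left with no safe cell loses, so this is a normal-play take-away game on strips of safe cells.
Placing X at cell i (0-indexed) of a strip of k safe cells leaves independent strips of sizes max(0, i-2) and max(0, k-i-3). Hence G(k) = mex{ G(max(0,i-2)) XOR G(max(0,k-i-3)) : 0 <= i < k }, with G(0) = 0.
G(1): splits (0,0):0^0=0 -> mex({0}) = 1
G(2): splits (0,0):0^0=0 -> mex({0}) = 1
G(3): splits (0,0):0^0=0 -> mex({0}) = 1
G(4): splits (0,1):0^1=1 (0,0):0^0=0 -> mex({0, 1}) = 2
G(5): splits (0,2):0^1=1 (0,1):0^1=1 (0,0):0^0=0 -> mex({0, 1}) = 2
G(6) = mex({1}) = 0
G(7) = mex({0, 1, 2}) = 3
G(8) = mex({0, 1, 2}) = 3
G(9) = mex({0, 2}) = 1
G(10) = mex({0, 2, 3}) = 1
G(11) = mex({0, 3}) = 1
G(12) = mex({1, 3}) = 0
G(13) = mex({0, 1, 2, 3}) = 4
G(14) = mex({0, 1, 2}) = 3
G(15) = mex({0, 1, 2}) = 3
G(16) = mex({0, 1, 2, 4}) = 3
G(17) = mex({0, 1, 3, 4}) = 2
G(18) = mex({0, 1, 3, 4}) = 2
G(19) = mex({0, 1, 3, 5}) = 2
G(20) = mex({0, 1, 2, 3, 5}) = 4
G(21) = mex({0, 1, 2, 3, 5}) = 4
G(22) = mex({1, 2, 6}) = 0
G(23) = mex({0, 1, 2, 3, 4, 6}) = 5
Therefore G(23) = 5.

5


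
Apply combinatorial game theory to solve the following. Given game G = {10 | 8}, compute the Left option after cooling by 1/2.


Original game: {10 | 8} (a switch {a | b} with a > b).
Cooling by t (for t below the temperature (a - b)/2 = 1) taxes each move by t: {a | b} cooled by t is {a - t | b + t}.
Cooling amount: t = 1/2
Cooled Left option: 10 - 1/2 = 19/2
Cooled Right option: 8 + 1/2 = 17/2
Cooled game: {19/2 | 17/2}
Left option = 19/2

19/2


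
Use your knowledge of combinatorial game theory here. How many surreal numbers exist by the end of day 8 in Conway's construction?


Day 0: {|} = 0 is born. Count = 1.
Day n: the number of surreal numbers born by day n is 2^(n+1) - 1.
By day 0: 2^1 - 1 = 1
By day 1: 2^2 - 1 = 3
By day 2: 2^3 - 1 = 7
By day 3: 2^4 - 1 = 15
By day 4: 2^5 - 1 = 31
By day 5: 2^6 - 1 = 63
By day 6: 2^7 - 1 = 127
By day 7: 2^8 - 1 = 255
By day 8: 2^9 - 1 = 511
By day 8: 511 surreal numbers.

511


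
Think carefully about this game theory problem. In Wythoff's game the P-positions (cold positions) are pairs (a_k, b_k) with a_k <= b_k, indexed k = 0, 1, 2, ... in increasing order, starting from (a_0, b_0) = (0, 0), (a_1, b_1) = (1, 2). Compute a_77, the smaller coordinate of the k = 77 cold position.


By Wythoff's theorem, a_k = floor(k * phi) and b_k = floor(k * phi^2) = a_k + k, where phi = (1 + sqrt(5))/2 is the golden ratio.
phi = (1 + sqrt(5))/2 = 1.618034
k = 77
k * phi = 77 * 1.618034 = 124.588617
a_77 = floor(k * phi) = 124

124


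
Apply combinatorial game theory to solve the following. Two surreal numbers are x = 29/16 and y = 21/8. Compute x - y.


x = 29/16, y = 21/8
Converting to common denominator: 16
x = 29/16, y = 42/16
x - y = 29/16 - 21/8 = -13/16

-13/16


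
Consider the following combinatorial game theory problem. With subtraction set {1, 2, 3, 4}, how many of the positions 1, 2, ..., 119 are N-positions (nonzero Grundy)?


Subtraction set S = {1, 2, 3, 4}, so G(n) = n mod 5.
G(n) = 0 when n is a multiple of 5.
Multiples of 5 in [1, 119]: 23
N-positions (nonzero Grundy) = 119 - 23 = 96

96


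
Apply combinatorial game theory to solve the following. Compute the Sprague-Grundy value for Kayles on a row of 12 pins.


Kayles: a move removes 1 or 2 adjacent pins from a contiguous row.
Removing pins from a row of k leaves two independent rows (a, b) with a + b = k - 1 (one pin) or a + b = k - 2 (two pins); an end removal gives a = 0.
By Sprague-Grundy, G(k) = mex{ G(a) XOR G(b) } over all these splits. G(0) = 0.
G(1): splits (0,0):0^0=0 -> mex({0}) = 1
G(2): splits (0,1):0^1=1 (0,0):0^0=0 -> mex({0, 1}) = 2
G(3): splits (0,2):0^2=2 (1,1):1^1=0 (0,1):0^1=1 -> mex({0, 1, 2}) = 3
G(4): splits (0,3):0^3=3 (1,2):1^2=3 (0,2):0^2=2 (1,1):1^1=0 -> mex({0, 2, 3}) = 1
G(5): splits (0,4):0^1=1 (1,3):1^3=2 (2,2):2^2=0 (0,3):0^3=3 (1,2):1^2=3 -> mex({0, 1, 2, 3}) = 4
G(6) = mex({0, 1, 2, 4}) = 3
G(7) = mex({0, 1, 3, 4, 5}) = 2
G(8) = mex({0, 2, 3, 5, 6}) = 1
G(9) = mex({0, 1, 2, 3, 6, 7}) = 4
G(10) = mex({0, 1, 3, 4, 5, 7}) = 2
G(11) = mex({0, 1, 2, 3, 4, 5}) = 6
G(12) = mex({0, 1, 2, 3, 5, 6, 7}) = 4
Therefore G(12) = 4.

4


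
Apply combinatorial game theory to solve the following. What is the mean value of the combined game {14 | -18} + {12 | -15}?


G1 = {14 | -18}, G2 = {12 | -15}
Each is a switch {a | b} with numbers a > b; its mean value is (a + b)/2, and mean value is additive over game sums: m(G1 + G2) = m(G1) + m(G2).
Mean of G1 = (14 + (-18))/2 = -4/2 = -2
Mean of G2 = (12 + (-15))/2 = -3/2 = -3/2
Mean of G1 + G2 = -2 + -3/2 = -7/2

-7/2


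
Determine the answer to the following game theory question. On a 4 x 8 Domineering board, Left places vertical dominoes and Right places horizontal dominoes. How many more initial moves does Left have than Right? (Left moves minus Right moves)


Board is 4 x 8 (rows x cols).
Left (vertical) placements: (rows-1) * cols = 3 * 8 = 24
Right (horizontal) placements: rows * (cols-1) = 4 * 7 = 28
Advantage = Left - Right = 24 - 28 = -4

-4


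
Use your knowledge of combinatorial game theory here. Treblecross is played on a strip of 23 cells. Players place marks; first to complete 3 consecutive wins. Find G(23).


Treblecross: place X on empty cells; 3-in-a-row wins.
Playing within two cells of an existing X lets the opponent win at once, so sensible play treats the cells i-2..i+2 around each X as dead. The player left with no safe cell loses, so this is a normal-play take-away game on strips of safe cells.
Placing X at cell i (0-indexed) of a strip of k safe cells leaves independent strips of sizes max(0, i-2) and max(0, k-i-3). Hence G(k) = mex{ G(max(0,i-2)) XOR G(max(0,k-i-3)) : 0 <= i < k }, with G(0) = 0.
G(1): splits (0,0):0^0=0 -> mex({0}) = 1
G(2): splits (0,0):0^0=0 -> mex({0}) = 1
G(3): splits (0,0):0^0=0 -> mex({0}) = 1
G(4): splits (0,1):0^1=1 (0,0):0^0=0 -> mex({0, 1}) = 2
G(5): splits (0,2):0^1=1 (0,1):0^1=1 (0,0):0^0=0 -> mex({0, 1}) = 2
G(6) = mex({1}) = 0
G(7) = mex({0, 1, 2}) = 3
G(8) = mex({0, 1, 2}) = 3
G(9) = mex({0, 2}) = 1
G(10) = mex({0, 2, 3}) = 1
G(11) = mex({0, 3}) = 1
G(12) = mex({1, 3}) = 0
G(13) = mex({0, 1, 2, 3}) = 4
G(14) = mex({0, 1, 2}) = 3
G(15) = mex({0, 1, 2}) = 3
G(16) = mex({0, 1, 2, 4}) = 3
G(17) = mex({0, 1, 3, 4}) = 2
G(18) = mex({0, 1, 3, 4}) = 2
G(19) = mex({0, 1, 3, 5}) = 2
G(20) = mex({0, 1, 2, 3, 5}) = 4
G(21) = mex({0, 1, 2, 3, 5}) = 4
G(22) = mex({1, 2, 6}) = 0
G(23) = mex({0, 1, 2, 3, 4, 6}) = 5
Therefore G(23) = 5.

5


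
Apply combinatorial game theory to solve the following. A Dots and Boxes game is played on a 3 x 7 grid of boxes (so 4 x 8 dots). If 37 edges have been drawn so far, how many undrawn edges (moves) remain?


Grid: 3 x 7 boxes, i.e. 4 rows and 8 columns of dots.
Horizontal edges: (rows + 1) * cols = 4 * 7 = 28
Vertical edges: rows * (cols + 1) = 3 * 8 = 24
Total edges: 28 + 24 = 52
Edges drawn: 37
Remaining: 52 - 37 = 15

15


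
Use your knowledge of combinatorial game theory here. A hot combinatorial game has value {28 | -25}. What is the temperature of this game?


The game is {28 | -25}, a switch {a | b} with numbers a > b.
Cooling {a | b} by t gives {a - t | b + t}, which stops being hot when a - t = b + t, i.e. at t = (a - b)/2. So the temperature of a switch is (a - b)/2.
Temperature = (Left option - Right option) / 2
= (28 - (-25)) / 2
= 53 / 2
= 53/2

53/2


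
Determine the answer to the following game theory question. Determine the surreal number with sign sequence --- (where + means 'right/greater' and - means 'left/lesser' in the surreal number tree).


Sign expansion: ---
Rule: track bounds (lo, hi), initially (-inf, +inf). On '+', the current value becomes lo and we move to the simplest number in (value, hi): value + 1 if hi = +inf, otherwise the midpoint (value + hi)/2. On '-', the current value becomes hi and we move to value - 1 if lo = -inf, otherwise the midpoint (lo + value)/2.
Start at 0.
Step 1: sign = -, move left. Bounds: (-inf, 0). Value = -1
Step 2: sign = -, move left. Bounds: (-inf, -1). Value = -2
Step 3: sign = -, move left. Bounds: (-inf, -2). Value = -3
The surreal number with sign expansion --- is -3.

-3


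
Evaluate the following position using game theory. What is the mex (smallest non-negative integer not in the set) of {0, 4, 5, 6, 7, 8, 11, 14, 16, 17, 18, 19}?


Set = {0, 4, 5, 6, 7, 8, 11, 14, 16, 17, 18, 19}
0 is in the set.
1 is NOT in the set. This is the mex.
mex = 1

1


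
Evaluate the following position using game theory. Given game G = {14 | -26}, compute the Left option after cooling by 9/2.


Original game: {14 | -26} (a switch {a | b} with a > b).
Cooling by t (for t below the temperature (a - b)/2 = 20) taxes each move by t: {a | b} cooled by t is {a - t | b + t}.
Cooling amount: t = 9/2
Cooled Left option: 14 - 9/2 = 19/2
Cooled Right option: -26 + 9/2 = -43/2
Cooled game: {19/2 | -43/2}
Left option = 19/2

19/2


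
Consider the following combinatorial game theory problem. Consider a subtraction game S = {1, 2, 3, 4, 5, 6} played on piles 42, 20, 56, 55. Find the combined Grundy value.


Subtraction set: {1, 2, 3, 4, 5, 6}
For this subtraction set, G(n) = n mod 7 (period = max + 1 = 7).
Pile 1 (size 42): G(42) = 42 mod 7 = 0
Pile 2 (size 20): G(20) = 20 mod 7 = 6
Pile 3 (size 56): G(56) = 56 mod 7 = 0
Pile 4 (size 55): G(55) = 55 mod 7 = 6
Total Grundy value = XOR of all: 0 XOR 6 XOR 0 XOR 6 = 0

0


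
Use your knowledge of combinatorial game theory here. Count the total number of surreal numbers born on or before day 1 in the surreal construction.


Day 0: {|} = 0 is born. Count = 1.
Day n: the number of surreal numbers born by day n is 2^(n+1) - 1.
By day 0: 2^1 - 1 = 1
By day 1: 2^2 - 1 = 3
By day 1: 3 surreal numbers.

3


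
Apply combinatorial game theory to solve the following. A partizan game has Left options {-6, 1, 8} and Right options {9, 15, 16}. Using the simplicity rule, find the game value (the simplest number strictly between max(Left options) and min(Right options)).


Left options: {-6, 1, 8}, max = 8
Right options: {9, 15, 16}, min = 9
All options are numbers and max(Left) < min(Right), so by the simplicity theorem the value is the simplest (earliest-born) number strictly between 8 and 9.
No integer lies strictly between 8 and 9, so the value is the dyadic rational m/2^k in the interval with the smallest k (then m odd); search k = 1, 2, ...:
Denominator 2: 17/2 lies strictly between 8 and 9 -- found.
The simplest number in the interval is 17/2.
Game value = 17/2

17/2


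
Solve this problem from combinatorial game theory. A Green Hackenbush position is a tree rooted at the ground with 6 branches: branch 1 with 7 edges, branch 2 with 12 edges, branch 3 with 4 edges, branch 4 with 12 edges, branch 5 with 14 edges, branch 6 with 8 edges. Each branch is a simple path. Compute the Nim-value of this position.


The tree has 6 branches from the ground vertex.
In Green Hackenbush, the Nim-value of a simple path of length k is k.
Branch 1: length 7, Nim-value = 7
Branch 2: length 12, Nim-value = 12
Branch 3: length 4, Nim-value = 4
Branch 4: length 12, Nim-value = 12
Branch 5: length 14, Nim-value = 14
Branch 6: length 8, Nim-value = 8
Total Nim-value = XOR of all branch values:
0 XOR 7 = 7
7 XOR 12 = 11
11 XOR 4 = 15
15 XOR 12 = 3
3 XOR 14 = 13
13 XOR 8 = 5
Nim-value of the tree = 5

5


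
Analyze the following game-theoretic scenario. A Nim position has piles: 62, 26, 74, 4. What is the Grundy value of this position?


We need the XOR (exclusive or) of all pile sizes.
After XOR-ing pile 1 (size 62): 0 XOR 62 = 62
After XOR-ing pile 2 (size 26): 62 XOR 26 = 36
After XOR-ing pile 3 (size 74): 36 XOR 74 = 110
After XOR-ing pile 4 (size 4): 110 XOR 4 = 106
The Nim-value of this position is 106.

106


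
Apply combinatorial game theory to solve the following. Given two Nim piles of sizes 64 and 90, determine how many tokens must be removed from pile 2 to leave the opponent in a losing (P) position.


Piles: 64 and 90
Current XOR: 64 XOR 90 = 26 (non-zero, so this is an N-position).
To make the XOR zero, we need to find a move that balances the piles.
For pile 2 (size 90): target = 90 XOR 26 = 64
We reduce pile 2 from 90 to 64.
Tokens removed: 90 - 64 = 26
Verification: 64 XOR 64 = 0

26


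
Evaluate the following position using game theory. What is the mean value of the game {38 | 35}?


Game = {38 | 35}, a switch {a | b} with numbers a > b.
Its thermograph has left wall a - t and right wall b + t, which meet at t = (a - b)/2, where both equal (a + b)/2. So the mast (mean value) is at (a + b)/2.
Mean = (38 + (35))/2 = 73/2 = 73/2

73/2


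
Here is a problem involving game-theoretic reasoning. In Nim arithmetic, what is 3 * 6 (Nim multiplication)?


Nim multiplication is bilinear over XOR: (u XOR v) * w = (u*w) XOR (v*w).
So we split each operand into its bit components and XOR the pairwise Nim products.
3 = 1 + 2 (as XOR of powers of 2).
6 = 2 + 4 (as XOR of powers of 2).
Using the standard Nim-product table on single bits:
  2*2 = 3,   2*4 = 8,   2*8 = 12,
  4*4 = 6,   4*8 = 11,  8*8 = 13,
and  1*x = x (identity), k*l = l*k (commutative).
Pairwise Nim products:
  1 * 2 = 2
  1 * 4 = 4
  2 * 2 = 3
  2 * 4 = 8
XOR them: 2 XOR 4 XOR 3 XOR 8 = 13.
Result: 3 * 6 = 13 (in Nim).

13


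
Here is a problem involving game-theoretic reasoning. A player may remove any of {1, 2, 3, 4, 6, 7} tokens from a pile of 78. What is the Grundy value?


The subtraction set is S = {1, 2, 3, 4, 6, 7}.
G(k) = mex{ G(k - s) : s in S, s <= k }. We compute iteratively: G(0) = 0.
G(1) = mex({0}) = 1
G(2) = mex({0, 1}) = 2
G(3) = mex({0, 1, 2}) = 3
G(4) = mex({0, 1, 2, 3}) = 4
G(5) = mex({1, 2, 3, 4}) = 0
G(6) = mex({0, 2, 3, 4}) = 1
G(7) = mex({0, 1, 3, 4}) = 2
G(8) = mex({0, 1, 2, 4}) = 3
G(9) = mex({0, 1, 2, 3}) = 4
G(10) = mex({1, 2, 3, 4}) = 0
G(11) = mex({0, 2, 3, 4}) = 1
Observe that G(5)..G(11) = 0, 1, 2, 3, 4, 0, 1 repeats G(0)..G(6) = 0, 1, 2, 3, 4, 0, 1.
For k >= max(S) = 7, G(k) is determined by the previous 7 values G(k-7)..G(k-1); a window of 7 consecutive values has recurred shifted by 5, so by induction G(k + 5) = G(k) for all k >= 0: the sequence is periodic from the start with period 5.
One period: G(0..4) = 0, 1, 2, 3, 4.
78 mod 5 = 3, so G(78) = G(3) = 3.

3
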